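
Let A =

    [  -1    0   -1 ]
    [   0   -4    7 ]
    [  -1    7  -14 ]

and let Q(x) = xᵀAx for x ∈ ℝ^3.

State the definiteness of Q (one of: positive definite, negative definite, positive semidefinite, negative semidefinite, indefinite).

Leading principal minors: Δ_1 = -1, Δ_2 = 4, Δ_3 = -3.
The signs alternate starting with Δ_1 < 0, so by Sylvester's criterion Q is negative definite.

negative definite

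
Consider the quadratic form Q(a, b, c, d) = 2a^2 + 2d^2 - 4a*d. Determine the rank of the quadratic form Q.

Write A = [[2, 0, 0, -2], [0, 0, 0, 0], [0, 0, 0, 0], [-2, 0, 0, 2]].
Row-reducing A symmetrically gives the diagonal entries 2, 0, 0, 0.
So there are 1 positive, 3 zero pivots.
The rank is the number of nonzero pivots: 1.

1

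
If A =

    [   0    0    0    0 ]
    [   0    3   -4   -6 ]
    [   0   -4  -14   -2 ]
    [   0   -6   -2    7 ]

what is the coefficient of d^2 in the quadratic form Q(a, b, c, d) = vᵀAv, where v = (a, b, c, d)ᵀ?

7

The coefficient of d^2 is the diagonal entry A[4,4] = 7.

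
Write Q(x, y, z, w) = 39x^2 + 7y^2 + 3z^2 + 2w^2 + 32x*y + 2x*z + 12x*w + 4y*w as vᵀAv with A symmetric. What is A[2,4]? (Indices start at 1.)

2

The coefficient of y·w in Q is 4. For a symmetric A this equals A[2,4] + A[4,2] = 2·A[2,4].
So A[2,4] = 4/2 = 2.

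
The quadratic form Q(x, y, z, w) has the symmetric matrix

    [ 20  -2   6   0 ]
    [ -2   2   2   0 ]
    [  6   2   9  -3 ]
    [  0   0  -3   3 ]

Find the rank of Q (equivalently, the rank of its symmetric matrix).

Applying the same elementary operations to the rows and columns of A produces a congruent diagonal matrix with entries 20, 9/5, 31/9, 12/31.
So there are 4 positive pivots.
The rank is the number of nonzero pivots: 4.

4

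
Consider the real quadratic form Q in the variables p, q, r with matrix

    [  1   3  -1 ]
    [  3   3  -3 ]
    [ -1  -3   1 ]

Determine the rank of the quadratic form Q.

2

Symmetric row and column elimination reduces A to a congruent diagonal form with pivots 1, -6, 0.
That gives 1 positive, 1 negative, 1 zero pivots.
The rank is the number of nonzero pivots: 2.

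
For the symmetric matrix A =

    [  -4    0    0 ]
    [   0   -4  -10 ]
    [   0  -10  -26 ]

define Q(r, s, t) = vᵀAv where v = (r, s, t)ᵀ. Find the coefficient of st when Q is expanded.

-20

The coefficient of st is A[2,3] + A[3,2] = 2·(-10) = -20.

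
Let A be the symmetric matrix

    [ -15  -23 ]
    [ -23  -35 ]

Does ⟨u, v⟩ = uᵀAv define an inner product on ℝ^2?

For the 2×2 matrix [[-15, -23], [-23, -35]]: det = -15·-35 − (-23)² = -4, trace = -50.
det < 0 so the eigenvalues have opposite signs; the form is indefinite.
⟨·,·⟩ is an inner product exactly when A is positive definite.

no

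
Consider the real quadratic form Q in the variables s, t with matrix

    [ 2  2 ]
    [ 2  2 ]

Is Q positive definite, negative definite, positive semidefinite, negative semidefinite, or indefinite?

positive semidefinite

Symmetric row and column elimination reduces A to a congruent diagonal form with pivots 2, 0.
Counting signs: 1 positive, 1 zero.
Hence Q is positive semidefinite.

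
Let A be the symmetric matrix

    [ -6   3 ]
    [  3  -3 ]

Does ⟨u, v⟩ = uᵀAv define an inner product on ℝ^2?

no

Applying the same elementary operations to the rows and columns of A produces a congruent diagonal matrix with entries -6, -3/2.
That gives 2 negative pivots.
Hence Q is negative definite.
⟨·,·⟩ is an inner product exactly when A is positive definite.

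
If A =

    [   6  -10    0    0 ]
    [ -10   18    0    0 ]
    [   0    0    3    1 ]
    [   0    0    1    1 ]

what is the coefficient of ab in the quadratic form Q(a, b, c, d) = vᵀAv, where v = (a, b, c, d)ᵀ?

The coefficient of ab is A[1,2] + A[2,1] = 2·(-10) = -20.

-20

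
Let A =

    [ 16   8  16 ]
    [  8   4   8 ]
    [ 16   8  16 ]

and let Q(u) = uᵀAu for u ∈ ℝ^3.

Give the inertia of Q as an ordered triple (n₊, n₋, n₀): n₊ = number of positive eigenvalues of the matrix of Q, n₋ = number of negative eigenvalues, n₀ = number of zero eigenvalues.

(1, 0, 2)

Symmetric row and column elimination reduces A to a congruent diagonal form with pivots 16, 0, 0.
So there are 1 positive, 2 zero pivots.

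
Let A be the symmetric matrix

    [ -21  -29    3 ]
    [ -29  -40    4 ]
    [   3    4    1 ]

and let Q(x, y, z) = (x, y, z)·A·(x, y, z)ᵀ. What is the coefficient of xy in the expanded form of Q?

-58

The coefficient of xy is A[1,2] + A[2,1] = 2·(-29) = -58.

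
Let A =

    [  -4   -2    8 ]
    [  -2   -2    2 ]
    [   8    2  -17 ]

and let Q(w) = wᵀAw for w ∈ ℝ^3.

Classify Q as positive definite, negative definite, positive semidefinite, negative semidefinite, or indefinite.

indefinite

Symmetric row and column elimination reduces A to a congruent diagonal form with pivots -4, -1, 3.
That gives 1 positive, 2 negative pivots.
Hence Q is indefinite.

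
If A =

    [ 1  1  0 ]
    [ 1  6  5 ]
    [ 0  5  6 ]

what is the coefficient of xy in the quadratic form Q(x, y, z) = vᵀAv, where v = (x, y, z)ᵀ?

2

The coefficient of xy is A[1,2] + A[2,1] = 2·1 = 2.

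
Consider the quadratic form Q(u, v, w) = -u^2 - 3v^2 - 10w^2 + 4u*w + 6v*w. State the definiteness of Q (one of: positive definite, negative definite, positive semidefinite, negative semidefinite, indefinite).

The symmetric matrix is A = [[-1, 0, 2], [0, -3, 3], [2, 3, -10]].
Symmetric row and column elimination reduces A to a congruent diagonal form with pivots -1, -3, -3.
That gives 3 negative pivots.
Hence Q is negative definite.

negative definite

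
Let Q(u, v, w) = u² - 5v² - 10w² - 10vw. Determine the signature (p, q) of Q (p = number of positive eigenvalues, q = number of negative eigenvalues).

(1, 2)

The symmetric matrix is A = [[1, 0, 0], [0, -5, -5], [0, -5, -10]].
Congruent diagonalization of A (simultaneous row and column reduction) yields pivots 1, -5, -5.
Counting signs: 1 positive, 2 negative.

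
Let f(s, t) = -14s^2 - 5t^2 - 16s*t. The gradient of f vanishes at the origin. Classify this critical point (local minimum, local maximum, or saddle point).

local maximum

The Hessian at the origin is H = [[-28, -16], [-16, -10]].
det H = -28·-10 − (-16)² = 24 > 0 and H[1,1] = -28 < 0, so H is negative definite.
Therefore the origin is a local maximum.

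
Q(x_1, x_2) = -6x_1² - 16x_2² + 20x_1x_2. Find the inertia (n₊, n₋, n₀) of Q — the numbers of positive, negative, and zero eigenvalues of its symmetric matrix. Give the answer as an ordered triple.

(1, 1, 0)

Write A = [[-6, 10], [10, -16]].
Row-reducing A symmetrically gives the diagonal entries -6, 2/3.
That gives 1 positive, 1 negative pivots.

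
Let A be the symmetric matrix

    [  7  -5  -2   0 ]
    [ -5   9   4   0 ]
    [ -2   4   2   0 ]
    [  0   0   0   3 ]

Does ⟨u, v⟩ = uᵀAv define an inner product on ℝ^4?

yes

Leading principal minors: Δ_1 = 7, Δ_2 = 38, Δ_3 = 8, Δ_4 = 24.
All leading principal minors are positive, so by Sylvester's criterion Q is positive definite.
⟨·,·⟩ is an inner product exactly when A is positive definite.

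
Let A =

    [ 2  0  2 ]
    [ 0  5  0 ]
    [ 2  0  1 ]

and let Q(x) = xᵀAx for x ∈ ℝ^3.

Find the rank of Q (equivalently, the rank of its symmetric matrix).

Applying the same elementary operations to the rows and columns of A produces a congruent diagonal matrix with entries 2, 5, -1.
That gives 2 positive, 1 negative pivots.
The rank is the number of nonzero pivots: 3.

3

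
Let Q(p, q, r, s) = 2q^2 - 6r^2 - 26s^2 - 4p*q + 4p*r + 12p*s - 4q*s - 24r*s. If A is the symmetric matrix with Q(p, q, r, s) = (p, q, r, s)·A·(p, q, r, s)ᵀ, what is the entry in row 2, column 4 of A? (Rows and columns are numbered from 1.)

-2

The coefficient of q·s in Q is -4. For a symmetric A this equals A[2,4] + A[4,2] = 2·A[2,4].
So A[2,4] = -4/2 = -2.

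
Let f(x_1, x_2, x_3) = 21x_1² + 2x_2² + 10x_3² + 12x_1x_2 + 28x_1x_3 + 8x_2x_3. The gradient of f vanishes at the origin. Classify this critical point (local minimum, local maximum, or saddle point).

The Hessian at the origin is H = [[42, 12, 28], [12, 4, 8], [28, 8, 20]].
Row-reducing H symmetrically gives the diagonal entries 42, 4/7, 4/3.
Counting signs: 3 positive.
H is positive definite, so the origin is a strict local minimum.

local minimum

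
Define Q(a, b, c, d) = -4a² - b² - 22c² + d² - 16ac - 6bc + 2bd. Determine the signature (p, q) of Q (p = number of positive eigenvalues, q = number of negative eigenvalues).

The associated matrix is A = [[-4, 0, -8, 0], [0, -1, -3, 1], [-8, -3, -22, 0], [0, 1, 0, 1]].
An LDLᵀ factorisation of A has diagonal entries -4, -1, 3, -1.
Counting signs: 1 positive, 3 negative.

(1, 3)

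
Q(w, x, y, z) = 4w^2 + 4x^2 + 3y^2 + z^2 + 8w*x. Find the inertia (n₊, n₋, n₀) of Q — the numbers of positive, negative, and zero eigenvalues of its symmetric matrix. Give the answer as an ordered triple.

The associated matrix is A = [[4, 4, 0, 0], [4, 4, 0, 0], [0, 0, 3, 0], [0, 0, 0, 1]].
Symmetric row and column elimination reduces A to a congruent diagonal form with pivots 4, 0, 3, 1.
So there are 3 positive, 1 zero pivots.

(3, 0, 1)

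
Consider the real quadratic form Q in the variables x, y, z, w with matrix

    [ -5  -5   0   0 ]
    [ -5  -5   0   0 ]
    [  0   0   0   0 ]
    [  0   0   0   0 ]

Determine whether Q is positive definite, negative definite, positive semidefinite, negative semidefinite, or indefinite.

Symmetric row and column elimination reduces A to a congruent diagonal form with pivots -5, 0, 0, 0.
That gives 1 negative, 3 zero pivots.
Hence Q is negative semidefinite.

negative semidefinite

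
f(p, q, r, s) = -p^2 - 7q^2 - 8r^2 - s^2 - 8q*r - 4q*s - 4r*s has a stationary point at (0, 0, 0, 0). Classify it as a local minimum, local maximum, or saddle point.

local maximum

The Hessian at the origin is H = [[-2, 0, 0, 0], [0, -14, -8, -4], [0, -8, -16, -4], [0, -4, -4, -2]].
An LDLᵀ factorisation of H has diagonal entries -2, -14, -80/7, -3/5.
That gives 4 negative pivots.
H is negative definite, so the origin is a strict local maximum.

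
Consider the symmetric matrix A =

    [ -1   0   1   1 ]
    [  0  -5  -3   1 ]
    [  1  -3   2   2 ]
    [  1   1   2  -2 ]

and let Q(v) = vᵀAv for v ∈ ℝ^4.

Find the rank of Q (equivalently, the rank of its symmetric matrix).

Applying the same elementary operations to the rows and columns of A produces a congruent diagonal matrix with entries -1, -5, 24/5, -2.
So there are 1 positive, 3 negative pivots.
The rank is the number of nonzero pivots: 4.

4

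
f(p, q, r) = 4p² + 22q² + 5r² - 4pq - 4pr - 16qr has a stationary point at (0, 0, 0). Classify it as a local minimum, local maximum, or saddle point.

local minimum

The Hessian at the origin is H = [[8, -4, -4], [-4, 44, -16], [-4, -16, 10]].
Symmetric row and column elimination reduces H to a congruent diagonal form with pivots 8, 42, 2/7.
Counting signs: 3 positive.
H is positive definite, so the origin is a strict local minimum.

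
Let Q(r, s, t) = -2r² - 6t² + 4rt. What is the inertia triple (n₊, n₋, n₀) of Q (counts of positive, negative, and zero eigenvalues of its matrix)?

The associated matrix is A = [[-2, 0, 2], [0, 0, 0], [2, 0, -6]].
Symmetric row and column elimination reduces A to a congruent diagonal form with pivots -2, 0, -4.
So there are 2 negative, 1 zero pivots.

(0, 2, 1)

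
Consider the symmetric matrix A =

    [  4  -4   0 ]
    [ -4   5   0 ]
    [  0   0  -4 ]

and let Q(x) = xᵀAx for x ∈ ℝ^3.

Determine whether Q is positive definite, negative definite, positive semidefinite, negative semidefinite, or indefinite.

indefinite

An LDLᵀ factorisation of A has diagonal entries 4, 1, -4.
So there are 2 positive, 1 negative pivots.
Hence Q is indefinite.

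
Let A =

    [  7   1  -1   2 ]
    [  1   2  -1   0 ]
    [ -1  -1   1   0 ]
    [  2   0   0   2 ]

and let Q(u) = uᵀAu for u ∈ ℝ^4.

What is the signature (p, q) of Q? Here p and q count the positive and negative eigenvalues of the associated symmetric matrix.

An LDLᵀ factorisation of A has diagonal entries 7, 13/7, 6/13, 4/3.
Counting signs: 4 positive.

(4, 0)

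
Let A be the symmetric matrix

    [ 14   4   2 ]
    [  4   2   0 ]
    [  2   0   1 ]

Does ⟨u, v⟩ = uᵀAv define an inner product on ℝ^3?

Applying the same elementary operations to the rows and columns of A produces a congruent diagonal matrix with entries 14, 6/7, 1/3.
Counting signs: 3 positive.
Hence Q is positive definite.
⟨·,·⟩ is an inner product exactly when A is positive definite.

yes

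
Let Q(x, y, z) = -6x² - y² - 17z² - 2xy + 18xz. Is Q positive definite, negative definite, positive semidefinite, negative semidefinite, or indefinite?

The associated matrix is A = [[-6, -1, 9], [-1, -1, 0], [9, 0, -17]].
Row-reducing A symmetrically gives the diagonal entries -6, -5/6, -4/5.
That gives 3 negative pivots.
Hence Q is negative definite.

negative definite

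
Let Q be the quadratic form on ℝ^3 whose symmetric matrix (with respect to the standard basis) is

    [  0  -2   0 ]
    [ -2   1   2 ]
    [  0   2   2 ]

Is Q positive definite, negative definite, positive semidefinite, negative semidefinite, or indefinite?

A is congruent to a diagonal matrix with 2 positive, 1 negative and 0 zero entries, so Q is indefinite.

indefinite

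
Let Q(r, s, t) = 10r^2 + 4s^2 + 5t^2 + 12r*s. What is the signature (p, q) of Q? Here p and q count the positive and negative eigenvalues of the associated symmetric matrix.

The associated matrix is A = [[10, 6, 0], [6, 4, 0], [0, 0, 5]].
Row-reducing A symmetrically gives the diagonal entries 10, 2/5, 5.
So there are 3 positive pivots.

(3, 0)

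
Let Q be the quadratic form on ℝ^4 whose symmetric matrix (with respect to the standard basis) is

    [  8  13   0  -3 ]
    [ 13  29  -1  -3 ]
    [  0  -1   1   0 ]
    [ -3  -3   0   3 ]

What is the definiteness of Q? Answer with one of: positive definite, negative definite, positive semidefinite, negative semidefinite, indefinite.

Leading principal minors: Δ_1 = 8, Δ_2 = 63, Δ_3 = 55, Δ_4 = 75.
All leading principal minors are positive, so by Sylvester's criterion Q is positive definite.

positive definite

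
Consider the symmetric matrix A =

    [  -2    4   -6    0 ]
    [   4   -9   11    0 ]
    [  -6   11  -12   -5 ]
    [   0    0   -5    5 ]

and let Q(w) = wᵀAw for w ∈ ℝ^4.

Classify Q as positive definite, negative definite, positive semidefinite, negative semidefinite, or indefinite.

indefinite

Symmetric row and column elimination reduces A to a congruent diagonal form with pivots -2, -1, 7, 10/7.
So there are 2 positive, 2 negative pivots.
Hence Q is indefinite.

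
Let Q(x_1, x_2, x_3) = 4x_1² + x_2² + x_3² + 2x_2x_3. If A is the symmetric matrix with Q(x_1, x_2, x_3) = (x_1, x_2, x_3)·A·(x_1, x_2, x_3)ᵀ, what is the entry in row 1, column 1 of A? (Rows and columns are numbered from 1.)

The coefficient of x_1² in Q is 4, and that is exactly A[1,1].

4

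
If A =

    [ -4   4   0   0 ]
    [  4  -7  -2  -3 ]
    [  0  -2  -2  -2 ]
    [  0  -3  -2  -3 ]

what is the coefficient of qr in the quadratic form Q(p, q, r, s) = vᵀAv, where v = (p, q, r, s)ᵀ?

The coefficient of qr is A[2,3] + A[3,2] = 2·(-2) = -4.

-4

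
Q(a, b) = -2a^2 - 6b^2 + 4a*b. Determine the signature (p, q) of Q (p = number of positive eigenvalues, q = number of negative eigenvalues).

The symmetric matrix is A = [[-2, 2], [2, -6]].
Congruent diagonalization of A (simultaneous row and column reduction) yields pivots -2, -4.
So there are 2 negative pivots.

(0, 2)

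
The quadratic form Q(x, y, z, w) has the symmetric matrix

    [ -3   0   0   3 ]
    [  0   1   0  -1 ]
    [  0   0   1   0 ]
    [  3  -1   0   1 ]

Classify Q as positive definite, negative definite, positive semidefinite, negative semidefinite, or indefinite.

indefinite

Row-reducing A symmetrically gives the diagonal entries -3, 1, 1, 3.
Counting signs: 3 positive, 1 negative.
Hence Q is indefinite.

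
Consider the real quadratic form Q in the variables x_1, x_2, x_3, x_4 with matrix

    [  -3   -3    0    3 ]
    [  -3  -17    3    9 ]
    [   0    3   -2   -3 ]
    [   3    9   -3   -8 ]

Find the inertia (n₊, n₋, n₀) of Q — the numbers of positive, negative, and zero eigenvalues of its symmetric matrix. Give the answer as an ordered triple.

Congruent diagonalization of A (simultaneous row and column reduction) yields pivots -3, -14, -19/14, -5/19.
So there are 4 negative pivots.

(0, 4, 0)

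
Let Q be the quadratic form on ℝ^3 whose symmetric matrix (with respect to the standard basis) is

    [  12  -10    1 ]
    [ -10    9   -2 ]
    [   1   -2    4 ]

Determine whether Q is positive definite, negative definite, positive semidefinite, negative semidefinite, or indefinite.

positive definite

An LDLᵀ factorisation of A has diagonal entries 12, 2/3, 15/8.
Counting signs: 3 positive.
Hence Q is positive definite.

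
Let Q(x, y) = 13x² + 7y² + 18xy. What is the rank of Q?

The symmetric matrix is A = [[13, 9], [9, 7]].
Applying the same elementary operations to the rows and columns of A produces a congruent diagonal matrix with entries 13, 10/13.
Counting signs: 2 positive.
The rank is the number of nonzero pivots: 2.

2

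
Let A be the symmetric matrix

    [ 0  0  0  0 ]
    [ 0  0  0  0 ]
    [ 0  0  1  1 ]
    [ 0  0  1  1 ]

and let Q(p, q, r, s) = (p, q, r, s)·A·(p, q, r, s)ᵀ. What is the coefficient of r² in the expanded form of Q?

The coefficient of r² is the diagonal entry A[3,3] = 1.

1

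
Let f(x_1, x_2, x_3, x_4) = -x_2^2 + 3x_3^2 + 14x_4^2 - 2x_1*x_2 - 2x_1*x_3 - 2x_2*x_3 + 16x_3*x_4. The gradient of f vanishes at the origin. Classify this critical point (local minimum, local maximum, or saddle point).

The Hessian at the origin is H = [[0, -2, -2, 0], [-2, -2, -2, 0], [-2, -2, 6, 16], [0, 0, 16, 28]].
H is indefinite, so the origin is a saddle point.

saddle point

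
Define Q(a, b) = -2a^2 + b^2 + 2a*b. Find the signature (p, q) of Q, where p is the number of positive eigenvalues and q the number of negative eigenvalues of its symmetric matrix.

The symmetric matrix is A = [[-2, 1], [1, 1]].
Row-reducing A symmetrically gives the diagonal entries -2, 3/2.
So there are 1 positive, 1 negative pivots.

(1, 1)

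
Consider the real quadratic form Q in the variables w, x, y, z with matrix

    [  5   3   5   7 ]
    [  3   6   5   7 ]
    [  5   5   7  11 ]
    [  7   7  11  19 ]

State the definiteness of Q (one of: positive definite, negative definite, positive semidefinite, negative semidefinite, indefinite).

An LDLᵀ factorisation of A has diagonal entries 5, 21/5, 22/21, 6/11.
That gives 4 positive pivots.
Hence Q is positive definite.

positive definite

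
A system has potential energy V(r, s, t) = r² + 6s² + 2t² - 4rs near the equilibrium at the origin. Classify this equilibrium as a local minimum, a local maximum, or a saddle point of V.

The Hessian at the origin is H = [[2, -4, 0], [-4, 12, 0], [0, 0, 4]].
Symmetric row and column elimination reduces H to a congruent diagonal form with pivots 2, 4, 4.
Counting signs: 3 positive.
H is positive definite, so the origin is a strict local minimum.

local minimum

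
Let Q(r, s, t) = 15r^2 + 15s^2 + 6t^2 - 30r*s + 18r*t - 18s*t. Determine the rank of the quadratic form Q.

2

The symmetric matrix is A = [[15, -15, 9], [-15, 15, -9], [9, -9, 6]].
Congruent diagonalization of A (simultaneous row and column reduction) yields pivots 15, 0, 3/5.
So there are 2 positive, 1 zero pivots.
The rank is the number of nonzero pivots: 2.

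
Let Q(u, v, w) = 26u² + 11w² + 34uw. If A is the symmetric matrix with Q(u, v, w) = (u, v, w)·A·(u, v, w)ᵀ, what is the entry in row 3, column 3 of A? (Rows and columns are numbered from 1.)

11

The coefficient of w² in Q is 11, and that is exactly A[3,3].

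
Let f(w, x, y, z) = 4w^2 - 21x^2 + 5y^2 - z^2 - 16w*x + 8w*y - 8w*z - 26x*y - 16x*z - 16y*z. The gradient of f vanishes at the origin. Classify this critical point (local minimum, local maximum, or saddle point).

saddle point

The Hessian at the origin is H = [[8, -16, 8, -8], [-16, -42, -26, -16], [8, -26, 10, -16], [-8, -16, -16, -2]].
Congruent diagonalization of H (simultaneous row and column reduction) yields pivots 8, -74, 124/37, -6/31.
So there are 2 positive, 2 negative pivots.
H is indefinite, so the origin is a saddle point.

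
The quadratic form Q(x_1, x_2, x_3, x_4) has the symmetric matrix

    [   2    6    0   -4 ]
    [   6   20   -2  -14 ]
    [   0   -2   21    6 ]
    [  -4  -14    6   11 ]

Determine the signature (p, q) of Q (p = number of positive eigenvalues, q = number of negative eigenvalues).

(4, 0)

Row-reducing A symmetrically gives the diagonal entries 2, 2, 19, 3/19.
That gives 4 positive pivots.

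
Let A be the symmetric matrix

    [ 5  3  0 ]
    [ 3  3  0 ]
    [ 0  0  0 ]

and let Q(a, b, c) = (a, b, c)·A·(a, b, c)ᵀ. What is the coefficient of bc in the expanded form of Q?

The coefficient of bc is A[2,3] + A[3,2] = 2·0 = 0.

0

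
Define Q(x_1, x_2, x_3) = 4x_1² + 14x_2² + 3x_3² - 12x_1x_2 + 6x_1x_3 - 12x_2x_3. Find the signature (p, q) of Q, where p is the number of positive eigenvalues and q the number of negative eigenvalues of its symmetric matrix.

The symmetric matrix is A = [[4, -6, 3], [-6, 14, -6], [3, -6, 3]].
Symmetric row and column elimination reduces A to a congruent diagonal form with pivots 4, 5, 3/10.
So there are 3 positive pivots.

(3, 0)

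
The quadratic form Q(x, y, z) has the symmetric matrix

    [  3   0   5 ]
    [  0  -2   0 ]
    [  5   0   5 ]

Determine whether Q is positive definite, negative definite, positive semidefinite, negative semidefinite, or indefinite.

indefinite

An LDLᵀ factorisation of A has diagonal entries 3, -2, -10/3.
So there are 1 positive, 2 negative pivots.
Hence Q is indefinite.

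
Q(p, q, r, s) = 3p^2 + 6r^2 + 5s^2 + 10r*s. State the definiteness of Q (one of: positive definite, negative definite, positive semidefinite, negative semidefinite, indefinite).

positive semidefinite

The symmetric matrix is A = [[3, 0, 0, 0], [0, 0, 0, 0], [0, 0, 6, 5], [0, 0, 5, 5]].
Row-reducing A symmetrically gives the diagonal entries 3, 0, 6, 5/6.
So there are 3 positive, 1 zero pivots.
Hence Q is positive semidefinite.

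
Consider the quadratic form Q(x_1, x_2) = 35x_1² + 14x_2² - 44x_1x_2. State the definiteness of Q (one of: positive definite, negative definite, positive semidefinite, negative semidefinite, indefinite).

The symmetric matrix of Q is A = [[35, -22], [-22, 14]].
Leading principal minors: Δ_1 = 35, Δ_2 = 6.
All leading principal minors are positive, so by Sylvester's criterion Q is positive definite.

positive definite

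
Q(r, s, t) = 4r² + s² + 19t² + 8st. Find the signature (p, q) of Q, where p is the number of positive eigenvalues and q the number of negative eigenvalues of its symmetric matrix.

(3, 0)

The associated matrix is A = [[4, 0, 0], [0, 1, 4], [0, 4, 19]].
Symmetric row and column elimination reduces A to a congruent diagonal form with pivots 4, 1, 3.
That gives 3 positive pivots.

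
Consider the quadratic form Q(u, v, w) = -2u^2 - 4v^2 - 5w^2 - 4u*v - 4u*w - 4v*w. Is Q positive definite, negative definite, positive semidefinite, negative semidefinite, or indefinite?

negative definite

The symmetric matrix of Q is A = [[-2, -2, -2], [-2, -4, -2], [-2, -2, -5]].
Leading principal minors: Δ_1 = -2, Δ_2 = 4, Δ_3 = -12.
The signs alternate starting with Δ_1 < 0, so by Sylvester's criterion Q is negative definite.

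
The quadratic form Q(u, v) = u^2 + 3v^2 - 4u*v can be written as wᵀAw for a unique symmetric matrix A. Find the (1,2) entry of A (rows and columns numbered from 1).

The coefficient of u·v in Q is -4. For a symmetric A this equals A[1,2] + A[2,1] = 2·A[1,2].
So A[1,2] = -4/2 = -2.

-2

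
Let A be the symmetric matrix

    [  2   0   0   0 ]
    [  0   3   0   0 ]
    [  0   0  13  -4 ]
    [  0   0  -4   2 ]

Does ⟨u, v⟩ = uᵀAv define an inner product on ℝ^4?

yes

Applying the same elementary operations to the rows and columns of A produces a congruent diagonal matrix with entries 2, 3, 13, 10/13.
So there are 4 positive pivots.
Hence Q is positive definite.
⟨·,·⟩ is an inner product exactly when A is positive definite.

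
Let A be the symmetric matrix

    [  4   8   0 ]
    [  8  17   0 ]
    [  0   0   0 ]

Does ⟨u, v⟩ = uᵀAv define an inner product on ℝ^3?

Applying the same elementary operations to the rows and columns of A produces a congruent diagonal matrix with entries 4, 1, 0.
Counting signs: 2 positive, 1 zero.
Hence Q is positive semidefinite.
⟨·,·⟩ is an inner product exactly when A is positive definite.

no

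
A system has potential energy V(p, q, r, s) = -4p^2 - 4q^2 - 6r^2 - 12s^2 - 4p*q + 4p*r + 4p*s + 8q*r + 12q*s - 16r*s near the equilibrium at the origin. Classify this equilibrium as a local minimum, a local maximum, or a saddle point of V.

local maximum

The Hessian at the origin is H = [[-8, -4, 4, 4], [-4, -8, 8, 12], [4, 8, -12, -16], [4, 12, -16, -24]].
Row-reducing H symmetrically gives the diagonal entries -8, -6, -4, -4/3.
That gives 4 negative pivots.
H is negative definite, so the origin is a strict local maximum.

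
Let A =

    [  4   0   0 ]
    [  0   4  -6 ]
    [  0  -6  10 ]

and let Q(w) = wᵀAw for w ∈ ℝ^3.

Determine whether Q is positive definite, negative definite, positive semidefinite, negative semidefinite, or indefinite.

Symmetric row and column elimination reduces A to a congruent diagonal form with pivots 4, 4, 1.
So there are 3 positive pivots.
Hence Q is positive definite.

positive definite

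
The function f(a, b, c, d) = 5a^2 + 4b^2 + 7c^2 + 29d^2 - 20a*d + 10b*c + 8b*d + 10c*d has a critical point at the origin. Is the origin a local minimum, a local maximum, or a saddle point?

local minimum

The Hessian at the origin is H = [[10, 0, 0, -20], [0, 8, 10, 8], [0, 10, 14, 10], [-20, 8, 10, 58]].
An LDLᵀ factorisation of H has diagonal entries 10, 8, 3/2, 10.
Counting signs: 4 positive.
H is positive definite, so the origin is a strict local minimum.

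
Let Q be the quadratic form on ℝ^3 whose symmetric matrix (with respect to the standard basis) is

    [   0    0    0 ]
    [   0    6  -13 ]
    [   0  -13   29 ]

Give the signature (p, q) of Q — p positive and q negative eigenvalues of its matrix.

(2, 0)

Applying the same elementary operations to the rows and columns of A produces a congruent diagonal matrix with entries 0, 6, 5/6.
So there are 2 positive, 1 zero pivots.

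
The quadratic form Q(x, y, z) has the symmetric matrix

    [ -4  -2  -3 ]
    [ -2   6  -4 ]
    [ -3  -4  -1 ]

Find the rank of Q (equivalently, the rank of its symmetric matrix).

Symmetric row and column elimination reduces A to a congruent diagonal form with pivots -4, 7, 5/14.
That gives 2 positive, 1 negative pivots.
The rank is the number of nonzero pivots: 3.

3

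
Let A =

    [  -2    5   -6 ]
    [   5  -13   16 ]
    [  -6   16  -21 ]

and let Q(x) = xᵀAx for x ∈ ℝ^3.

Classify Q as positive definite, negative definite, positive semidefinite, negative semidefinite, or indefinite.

Leading principal minors: Δ_1 = -2, Δ_2 = 1, Δ_3 = -1.
The signs alternate starting with Δ_1 < 0, so by Sylvester's criterion Q is negative definite.

negative definite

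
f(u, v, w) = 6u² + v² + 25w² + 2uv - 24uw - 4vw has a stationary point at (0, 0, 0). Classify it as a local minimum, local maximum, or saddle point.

local minimum

The Hessian at the origin is H = [[12, 2, -24], [2, 2, -4], [-24, -4, 50]].
Applying the same elementary operations to the rows and columns of H produces a congruent diagonal matrix with entries 12, 5/3, 2.
So there are 3 positive pivots.
H is positive definite, so the origin is a strict local minimum.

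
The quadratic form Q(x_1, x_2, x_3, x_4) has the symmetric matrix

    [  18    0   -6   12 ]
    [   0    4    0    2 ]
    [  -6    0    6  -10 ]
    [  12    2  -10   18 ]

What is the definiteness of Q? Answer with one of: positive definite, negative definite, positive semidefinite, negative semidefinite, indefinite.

Symmetric row and column elimination reduces A to a congruent diagonal form with pivots 18, 4, 4, 0.
So there are 3 positive, 1 zero pivots.
Hence Q is positive semidefinite.

positive semidefinite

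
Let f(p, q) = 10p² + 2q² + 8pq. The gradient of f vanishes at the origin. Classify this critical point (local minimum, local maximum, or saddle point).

local minimum

The Hessian at the origin is H = [[20, 8], [8, 4]].
det H = 20·4 − (8)² = 16 > 0 and H[1,1] = 20 > 0, so H is positive definite.
Therefore the origin is a local minimum.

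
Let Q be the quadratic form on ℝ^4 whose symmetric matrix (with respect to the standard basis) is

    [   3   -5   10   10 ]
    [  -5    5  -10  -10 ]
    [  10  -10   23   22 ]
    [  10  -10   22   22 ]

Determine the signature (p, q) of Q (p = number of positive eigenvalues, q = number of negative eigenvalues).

Applying the same elementary operations to the rows and columns of A produces a congruent diagonal matrix with entries 3, -10/3, 3, 2/3.
Counting signs: 3 positive, 1 negative.

(3, 1)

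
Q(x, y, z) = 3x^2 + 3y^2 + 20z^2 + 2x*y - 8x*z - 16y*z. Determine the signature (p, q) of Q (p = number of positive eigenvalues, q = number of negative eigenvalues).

The symmetric matrix is A = [[3, 1, -4], [1, 3, -8], [-4, -8, 20]].
Symmetric row and column elimination reduces A to a congruent diagonal form with pivots 3, 8/3, -2.
So there are 2 positive, 1 negative pivots.

(2, 1)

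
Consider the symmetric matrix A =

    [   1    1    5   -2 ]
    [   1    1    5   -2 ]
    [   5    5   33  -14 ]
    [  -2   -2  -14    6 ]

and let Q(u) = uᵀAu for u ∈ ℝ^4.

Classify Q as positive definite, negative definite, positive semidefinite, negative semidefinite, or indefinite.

positive semidefinite

Congruent diagonalization of A (simultaneous row and column reduction) yields pivots 1, 0, 8, 0.
That gives 2 positive, 2 zero pivots.
Hence Q is positive semidefinite.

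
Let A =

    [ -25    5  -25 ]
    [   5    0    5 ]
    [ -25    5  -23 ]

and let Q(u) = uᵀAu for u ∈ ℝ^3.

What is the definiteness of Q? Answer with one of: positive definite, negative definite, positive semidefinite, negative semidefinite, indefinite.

An LDLᵀ factorisation of A has diagonal entries -25, 1, 2.
Counting signs: 2 positive, 1 negative.
Hence Q is indefinite.

indefinite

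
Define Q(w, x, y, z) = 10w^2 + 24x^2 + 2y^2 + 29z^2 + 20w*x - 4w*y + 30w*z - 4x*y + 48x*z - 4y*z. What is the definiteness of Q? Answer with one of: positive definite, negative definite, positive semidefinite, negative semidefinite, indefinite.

positive definite

The symmetric matrix of Q is A = [[10, 10, -2, 15], [10, 24, -2, 24], [-2, -2, 2, -2], [15, 24, -2, 29]].
Leading principal minors: Δ_1 = 10, Δ_2 = 140, Δ_3 = 224, Δ_4 = 20.
All leading principal minors are positive, so by Sylvester's criterion Q is positive definite.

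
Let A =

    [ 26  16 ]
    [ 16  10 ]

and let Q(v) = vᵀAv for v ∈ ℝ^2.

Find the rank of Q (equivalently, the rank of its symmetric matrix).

2

Row-reducing A symmetrically gives the diagonal entries 26, 2/13.
So there are 2 positive pivots.
The rank is the number of nonzero pivots: 2.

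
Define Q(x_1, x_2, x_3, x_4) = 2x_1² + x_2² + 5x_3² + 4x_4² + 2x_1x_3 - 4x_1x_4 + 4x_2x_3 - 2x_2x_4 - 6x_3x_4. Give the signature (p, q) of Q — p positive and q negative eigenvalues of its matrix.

The symmetric matrix is A = [[2, 0, 1, -2], [0, 1, 2, -1], [1, 2, 5, -3], [-2, -1, -3, 4]].
Symmetric row and column elimination reduces A to a congruent diagonal form with pivots 2, 1, 1/2, 1.
So there are 4 positive pivots.

(4, 0)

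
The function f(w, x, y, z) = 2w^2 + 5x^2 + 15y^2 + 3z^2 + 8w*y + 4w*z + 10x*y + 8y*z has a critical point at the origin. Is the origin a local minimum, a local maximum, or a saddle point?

The Hessian at the origin is H = [[4, 0, 8, 4], [0, 10, 10, 0], [8, 10, 30, 8], [4, 0, 8, 6]].
Congruent diagonalization of H (simultaneous row and column reduction) yields pivots 4, 10, 4, 2.
So there are 4 positive pivots.
H is positive definite, so the origin is a strict local minimum.

local minimum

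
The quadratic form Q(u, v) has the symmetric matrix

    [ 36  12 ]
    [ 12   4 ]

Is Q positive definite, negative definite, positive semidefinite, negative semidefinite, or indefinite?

For the 2×2 matrix [[36, 12], [12, 4]]: det = 36·4 − (12)² = 0, trace = 40.
det = 0 so one eigenvalue is zero; the form is semidefinite with the sign of the trace.

positive semidefinite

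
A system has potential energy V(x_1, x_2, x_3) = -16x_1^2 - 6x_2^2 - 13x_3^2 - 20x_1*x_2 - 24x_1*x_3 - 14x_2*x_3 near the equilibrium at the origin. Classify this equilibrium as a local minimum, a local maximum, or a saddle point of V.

saddle point

The Hessian at the origin is H = [[-32, -20, -24], [-20, -12, -14], [-24, -14, -26]].
Symmetric row and column elimination reduces H to a congruent diagonal form with pivots -32, 1/2, -10.
Counting signs: 1 positive, 2 negative.
H is indefinite, so the origin is a saddle point.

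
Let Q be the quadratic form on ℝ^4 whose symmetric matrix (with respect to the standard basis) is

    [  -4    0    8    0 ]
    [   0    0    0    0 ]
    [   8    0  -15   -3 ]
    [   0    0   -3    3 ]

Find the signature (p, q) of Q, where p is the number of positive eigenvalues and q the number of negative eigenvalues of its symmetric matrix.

(1, 2)

Applying the same elementary operations to the rows and columns of A produces a congruent diagonal matrix with entries -4, 0, 1, -6.
That gives 1 positive, 2 negative, 1 zero pivots.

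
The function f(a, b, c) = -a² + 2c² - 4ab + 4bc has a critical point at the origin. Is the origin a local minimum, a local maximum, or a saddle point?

saddle point

The Hessian at the origin is H = [[-2, -4, 0], [-4, 0, 4], [0, 4, 4]].
Applying the same elementary operations to the rows and columns of H produces a congruent diagonal matrix with entries -2, 8, 2.
So there are 2 positive, 1 negative pivots.
H is indefinite, so the origin is a saddle point.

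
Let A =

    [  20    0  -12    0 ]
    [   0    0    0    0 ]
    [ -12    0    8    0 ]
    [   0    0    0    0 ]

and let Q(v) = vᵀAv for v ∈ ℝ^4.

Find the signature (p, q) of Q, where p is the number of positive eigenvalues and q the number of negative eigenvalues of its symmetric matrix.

Symmetric row and column elimination reduces A to a congruent diagonal form with pivots 20, 0, 4/5, 0.
That gives 2 positive, 2 zero pivots.

(2, 0)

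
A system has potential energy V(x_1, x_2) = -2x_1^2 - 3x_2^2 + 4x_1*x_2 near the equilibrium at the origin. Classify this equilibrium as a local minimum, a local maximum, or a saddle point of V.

The Hessian at the origin is H = [[-4, 4], [4, -6]].
det H = -4·-6 − (4)² = 8 > 0 and H[1,1] = -4 < 0, so H is negative definite.
Therefore the origin is a local maximum.

local maximum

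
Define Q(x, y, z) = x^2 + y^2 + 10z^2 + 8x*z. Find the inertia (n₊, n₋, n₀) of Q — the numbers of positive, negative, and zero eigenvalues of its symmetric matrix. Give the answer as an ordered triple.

(2, 1, 0)

The associated matrix is A = [[1, 0, 4], [0, 1, 0], [4, 0, 10]].
Congruent diagonalization of A (simultaneous row and column reduction) yields pivots 1, 1, -6.
Counting signs: 2 positive, 1 negative.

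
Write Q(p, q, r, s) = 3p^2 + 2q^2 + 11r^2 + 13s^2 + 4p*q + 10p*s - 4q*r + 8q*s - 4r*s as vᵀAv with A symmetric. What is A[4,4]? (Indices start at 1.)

13

The coefficient of s^2 in Q is 13, and that is exactly A[4,4].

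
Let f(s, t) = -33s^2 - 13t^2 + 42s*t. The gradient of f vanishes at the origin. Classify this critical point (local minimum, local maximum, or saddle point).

saddle point

The Hessian at the origin is H = [[-66, 42], [42, -26]].
det H = -66·-26 − (42)² = -48 < 0, so H is indefinite.
Therefore the origin is a saddle point.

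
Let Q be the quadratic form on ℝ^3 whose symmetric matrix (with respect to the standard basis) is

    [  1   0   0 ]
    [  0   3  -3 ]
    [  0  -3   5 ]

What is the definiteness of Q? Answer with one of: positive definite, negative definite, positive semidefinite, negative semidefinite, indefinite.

positive definite

Leading principal minors: Δ_1 = 1, Δ_2 = 3, Δ_3 = 6.
All leading principal minors are positive, so by Sylvester's criterion Q is positive definite.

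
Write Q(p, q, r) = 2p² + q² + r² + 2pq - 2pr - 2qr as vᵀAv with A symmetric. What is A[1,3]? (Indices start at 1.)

-1

The coefficient of p·r in Q is -2. For a symmetric A this equals A[1,3] + A[3,1] = 2·A[1,3].
So A[1,3] = -2/2 = -1.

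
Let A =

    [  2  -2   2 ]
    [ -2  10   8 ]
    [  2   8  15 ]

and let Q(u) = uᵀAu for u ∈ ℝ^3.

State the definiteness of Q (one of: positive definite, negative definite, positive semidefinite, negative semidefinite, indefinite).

positive definite

An LDLᵀ factorisation of A has diagonal entries 2, 8, 1/2.
Counting signs: 3 positive.
Hence Q is positive definite.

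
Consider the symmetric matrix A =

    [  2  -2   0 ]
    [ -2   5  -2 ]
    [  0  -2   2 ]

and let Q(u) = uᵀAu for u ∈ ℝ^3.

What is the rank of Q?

3

Row-reducing A symmetrically gives the diagonal entries 2, 3, 2/3.
Counting signs: 3 positive.
The rank is the number of nonzero pivots: 3.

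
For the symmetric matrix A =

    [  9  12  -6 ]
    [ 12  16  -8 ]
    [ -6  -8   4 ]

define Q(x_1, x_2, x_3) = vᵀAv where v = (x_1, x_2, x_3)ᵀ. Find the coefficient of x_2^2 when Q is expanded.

16

The coefficient of x_2^2 is the diagonal entry A[2,2] = 16.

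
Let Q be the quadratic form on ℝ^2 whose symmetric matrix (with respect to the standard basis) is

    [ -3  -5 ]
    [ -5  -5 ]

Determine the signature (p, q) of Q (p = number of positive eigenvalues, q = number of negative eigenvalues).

Row-reducing A symmetrically gives the diagonal entries -3, 10/3.
That gives 1 positive, 1 negative pivots.

(1, 1)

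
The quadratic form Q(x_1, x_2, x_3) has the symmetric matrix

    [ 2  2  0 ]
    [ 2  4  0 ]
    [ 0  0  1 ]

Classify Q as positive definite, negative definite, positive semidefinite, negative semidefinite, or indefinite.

Applying the same elementary operations to the rows and columns of A produces a congruent diagonal matrix with entries 2, 2, 1.
That gives 3 positive pivots.
Hence Q is positive definite.

positive definite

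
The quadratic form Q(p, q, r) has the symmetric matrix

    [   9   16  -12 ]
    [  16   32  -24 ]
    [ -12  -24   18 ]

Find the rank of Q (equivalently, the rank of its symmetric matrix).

2

Symmetric row and column elimination reduces A to a congruent diagonal form with pivots 9, 32/9, 0.
Counting signs: 2 positive, 1 zero.
The rank is the number of nonzero pivots: 2.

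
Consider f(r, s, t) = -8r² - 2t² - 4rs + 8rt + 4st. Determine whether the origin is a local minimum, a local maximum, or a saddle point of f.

saddle point

The Hessian at the origin is H = [[-16, -4, 8], [-4, 0, 4], [8, 4, -4]].
Applying the same elementary operations to the rows and columns of H produces a congruent diagonal matrix with entries -16, 1, -4.
So there are 1 positive, 2 negative pivots.
H is indefinite, so the origin is a saddle point.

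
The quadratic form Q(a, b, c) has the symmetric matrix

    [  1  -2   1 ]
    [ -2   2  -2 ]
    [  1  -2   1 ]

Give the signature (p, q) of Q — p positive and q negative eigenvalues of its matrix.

Row-reducing A symmetrically gives the diagonal entries 1, -2, 0.
That gives 1 positive, 1 negative, 1 zero pivots.

(1, 1)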